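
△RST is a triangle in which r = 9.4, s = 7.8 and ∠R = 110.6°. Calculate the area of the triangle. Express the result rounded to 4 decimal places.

area ≈ 11.5947

Law of sines: sin S = s·sin R/r ≈ 0.77673.
Since r ≥ s, only the acute value applies: ∠S ≈ 50.96°.
Then ∠T = 180° − ∠R − ∠S ≈ 18.44°.
Law of sines gives t = r·sin T/sin R ≈ 3.1761.
Area = ½·r·s·sin T ≈ 11.595.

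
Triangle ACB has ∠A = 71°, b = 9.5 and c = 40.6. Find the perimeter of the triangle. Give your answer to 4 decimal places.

perimeter ≈ 88.6677

By the law of cosines, a² = c² + b² − 2·c·b·cos A = 1487.5, so a ≈ 38.568.
Semiperimeter s = (38.568+40.6+9.5)/2 = 44.334.
Perimeter = 38.568 + 40.6 + 9.5 = 88.668.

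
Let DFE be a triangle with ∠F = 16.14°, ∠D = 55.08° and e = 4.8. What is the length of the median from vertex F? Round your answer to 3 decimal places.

m_F ≈ 4.434

The third angle is ∠E = 180° − ∠D − ∠F = 108.78°.
Law of sines: d = e·sin D/sin E ≈ 4.1571.
Law of sines: f = e·sin F/sin E ≈ 1.4094.
Median from F: ½√(2·e² + 2·d² − f²) ≈ 4.4344.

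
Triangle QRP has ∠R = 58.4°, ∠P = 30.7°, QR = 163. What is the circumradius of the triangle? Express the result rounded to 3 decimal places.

159.634

The third angle is ∠Q = 180° − ∠R − ∠P = 90.90°.
Law of sines: RP = QR·sin Q/sin P ≈ 319.23.
Law of sines: PQ = QR·sin R/sin P ≈ 271.93.
Circumradius = QR/(2 sin P) ≈ 159.63.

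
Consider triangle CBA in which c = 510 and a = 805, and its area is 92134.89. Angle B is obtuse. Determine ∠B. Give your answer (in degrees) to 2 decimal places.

From area = ½·a·c·sin B, we get sin B = 2·area/(a·c) ≈ 0.44884.
Taking the obtuse solution, ∠B ≈ 153.33°.

153.33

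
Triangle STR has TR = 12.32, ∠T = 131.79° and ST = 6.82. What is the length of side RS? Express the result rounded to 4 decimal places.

17.6148

By the law of cosines, RS² = ST² + TR² − 2·ST·TR·cos T = 310.28, so RS ≈ 17.615.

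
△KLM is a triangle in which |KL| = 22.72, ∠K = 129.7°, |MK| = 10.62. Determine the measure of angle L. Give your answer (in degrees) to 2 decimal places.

By the law of cosines, |LM|² = |MK|² + |KL|² − 2·|MK|·|KL|·cos K = 937.23, so |LM| ≈ 30.614.
Law of cosines again: cos L = (|KL|² + |LM|² − |MK|²)/(2·|KL|·|LM|) ≈ 0.96372, so ∠L ≈ 15.48°.

15.48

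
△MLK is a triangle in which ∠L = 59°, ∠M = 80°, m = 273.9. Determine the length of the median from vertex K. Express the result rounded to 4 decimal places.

m_K ≈ 240.0091

The third angle is ∠K = 180° − ∠M − ∠L = 41.00°.
Law of sines: l = m·sin L/sin M ≈ 238.4.
Law of sines: k = m·sin K/sin M ≈ 182.47.
Median from K: ½√(2·m² + 2·l² − k²) ≈ 240.01.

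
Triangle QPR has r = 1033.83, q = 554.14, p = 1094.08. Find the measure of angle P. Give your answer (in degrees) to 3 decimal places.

By the law of cosines, cos P = (r² + q² − p²) / (2·r·q) ≈ 0.15611, so ∠P ≈ 81.02°.

81.019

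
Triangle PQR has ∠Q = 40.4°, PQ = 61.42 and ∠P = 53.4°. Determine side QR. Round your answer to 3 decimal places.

The third angle is ∠R = 180° − ∠P − ∠Q = 86.20°.
Law of sines: QR = PQ·sin P/sin R ≈ 49.418.

49.418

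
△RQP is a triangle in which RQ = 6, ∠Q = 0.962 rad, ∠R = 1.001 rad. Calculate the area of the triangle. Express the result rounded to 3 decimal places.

The third angle is ∠P = π − ∠R − ∠Q = 1.179 rad.
Law of sines: QP = RQ·sin R/sin P ≈ 5.4672.
Law of sines: PR = RQ·sin Q/sin P ≈ 5.3265.
Area = ½·RQ·QP·sin Q ≈ 13.455.

13.455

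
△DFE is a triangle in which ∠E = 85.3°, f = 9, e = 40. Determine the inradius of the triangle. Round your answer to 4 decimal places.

Law of sines: sin F = f·sin E/e ≈ 0.22424.
Since e ≥ f, only the acute value applies: ∠F ≈ 12.96°.
Then ∠D = 180° − ∠E − ∠F ≈ 81.74°.
Law of sines gives d = e·sin D/sin E ≈ 39.719.
Area = ½·e·f·sin D ≈ 178.13.
Semiperimeter s = (39.719+9+40)/2 = 44.359.
Inradius = area/s = 178.13/44.359 ≈ 4.0157.

r ≈ 4.0157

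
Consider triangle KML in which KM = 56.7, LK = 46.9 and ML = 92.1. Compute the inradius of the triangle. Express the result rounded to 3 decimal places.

Semiperimeter s = (92.1 + 46.9 + 56.7)/2 = 97.85.
Heron's formula: area = √(97.85·5.75·50.95·41.15) ≈ 1086.1.
Inradius = area/s = 1086.1/97.85 ≈ 11.1.

11.100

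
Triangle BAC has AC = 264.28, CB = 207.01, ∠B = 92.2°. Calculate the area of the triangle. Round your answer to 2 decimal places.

area ≈ 16190.12

Law of sines: sin A = CB·sin B/AC ≈ 0.78272.
Since AC ≥ CB, only the acute value applies: ∠A ≈ 51.51°.
Then ∠C = 180° − ∠B − ∠A ≈ 36.29°.
Law of sines gives BA = AC·sin C/sin B ≈ 156.53.
Area = ½·AC·CB·sin C ≈ 16190.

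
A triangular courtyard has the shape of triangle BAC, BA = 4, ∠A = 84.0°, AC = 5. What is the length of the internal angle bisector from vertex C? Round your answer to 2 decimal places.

t_C ≈ 5.14

By the law of cosines, CB² = BA² + AC² − 2·BA·AC·cos A = 36.819, so CB ≈ 6.0679.
Law of cosines again: cos C = (AC² + CB² − BA²)/(2·AC·CB) ≈ 0.75511, so ∠C ≈ 40.97°.
The bisector from C has length 2·AC·CB·cos(∠C/2)/(AC+CB) ≈ 5.1358.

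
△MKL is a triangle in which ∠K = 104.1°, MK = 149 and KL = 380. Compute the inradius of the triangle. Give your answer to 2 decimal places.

By the law of cosines, LM² = MK² + KL² − 2·MK·KL·cos K = 1.9419e+05, so LM ≈ 440.67.
Area = ½·MK·KL·sin K ≈ 27457.
Semiperimeter s = (380+440.67+149)/2 = 484.83.
Inradius = area/s = 27457/484.83 ≈ 56.632.

r ≈ 56.63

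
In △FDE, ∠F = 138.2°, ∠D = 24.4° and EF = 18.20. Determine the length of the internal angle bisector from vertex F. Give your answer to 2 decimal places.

The third angle is ∠E = 180° − ∠F − ∠D = 17.40°.
Law of sines: DE = EF·sin F/sin D ≈ 29.365.
Law of sines: FD = EF·sin E/sin D ≈ 13.175.
The bisector from F has length 2·EF·FD·cos(∠F/2)/(EF+FD) ≈ 5.4527.

t_F ≈ 5.45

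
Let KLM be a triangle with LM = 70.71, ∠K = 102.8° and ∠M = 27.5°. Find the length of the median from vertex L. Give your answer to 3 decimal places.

47.915

The third angle is ∠L = 180° − ∠M − ∠K = 49.70°.
Law of sines: MK = LM·sin L/sin K ≈ 55.303.
Law of sines: KL = LM·sin M/sin K ≈ 33.482.
Median from L: ½√(2·KL² + 2·LM² − MK²) ≈ 47.915.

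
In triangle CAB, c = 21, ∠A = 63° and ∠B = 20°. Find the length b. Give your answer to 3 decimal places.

The third angle is ∠C = 180° − ∠A − ∠B = 97.00°.
Law of sines: b = c·sin B/sin C ≈ 7.2364.

7.236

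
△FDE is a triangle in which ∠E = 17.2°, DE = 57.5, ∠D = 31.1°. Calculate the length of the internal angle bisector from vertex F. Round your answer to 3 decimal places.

The third angle is ∠F = 180° − ∠D − ∠E = 131.70°.
Law of sines: EF = DE·sin D/sin F ≈ 39.779.
Law of sines: FD = DE·sin E/sin F ≈ 22.773.
The bisector from F has length 2·EF·FD·cos(∠F/2)/(EF+FD) ≈ 11.85.

t_F ≈ 11.850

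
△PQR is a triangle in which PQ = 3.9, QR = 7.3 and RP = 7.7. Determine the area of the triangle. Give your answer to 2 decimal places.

14.05

Semiperimeter s = (7.3 + 7.7 + 3.9)/2 = 9.45.
Heron's formula: area = √(9.45·2.15·1.75·5.55) ≈ 14.048.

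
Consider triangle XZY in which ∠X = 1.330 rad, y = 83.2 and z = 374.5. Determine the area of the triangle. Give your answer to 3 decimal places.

Area = ½·z·y·sin X ≈ 15130.

area ≈ 15129.715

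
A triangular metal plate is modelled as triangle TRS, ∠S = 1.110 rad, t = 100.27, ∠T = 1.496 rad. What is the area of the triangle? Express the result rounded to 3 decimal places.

area ≈ 2304.405

The third angle is ∠R = π − ∠S − ∠T = 0.536 rad.
Law of sines: r = t·sin R/sin T ≈ 51.316.
Law of sines: s = t·sin S/sin T ≈ 90.064.
Area = ½·t·r·sin S ≈ 2304.4.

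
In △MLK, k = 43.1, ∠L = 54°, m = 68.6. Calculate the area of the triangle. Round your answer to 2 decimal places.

area ≈ 1195.99

Area = ½·k·m·sin L ≈ 1196.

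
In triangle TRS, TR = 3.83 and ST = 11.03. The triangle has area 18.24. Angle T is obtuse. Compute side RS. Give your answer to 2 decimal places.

From area = ½·ST·TR·sin T, we get sin T = 2·area/(ST·TR) ≈ 0.86354.
Taking the obtuse solution, ∠T ≈ 120.28°.
Law of cosines then gives RS ≈ 13.377.

13.38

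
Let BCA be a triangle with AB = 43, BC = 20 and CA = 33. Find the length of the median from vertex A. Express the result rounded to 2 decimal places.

m_A ≈ 37.00

Median from A: ½√(2·CA² + 2·AB² − BC²) ≈ 37.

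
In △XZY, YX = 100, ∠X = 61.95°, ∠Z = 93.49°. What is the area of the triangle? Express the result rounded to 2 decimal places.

The third angle is ∠Y = 180° − ∠X − ∠Z = 24.56°.
Law of sines: ZY = YX·sin X/sin Z ≈ 88.418.
Law of sines: XZ = YX·sin Y/sin Z ≈ 41.642.
Area = ½·YX·ZY·sin Y ≈ 1837.5.

1837.52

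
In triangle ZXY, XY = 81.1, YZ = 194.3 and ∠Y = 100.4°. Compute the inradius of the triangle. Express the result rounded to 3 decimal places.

By the law of cosines, ZX² = XY² + YZ² − 2·XY·YZ·cos Y = 50019, so ZX ≈ 223.65.
Area = ½·XY·YZ·sin Y ≈ 7749.4.
Semiperimeter s = (81.1+194.3+223.65)/2 = 249.52.
Inradius = area/s = 7749.4/249.52 ≈ 31.057.

r ≈ 31.057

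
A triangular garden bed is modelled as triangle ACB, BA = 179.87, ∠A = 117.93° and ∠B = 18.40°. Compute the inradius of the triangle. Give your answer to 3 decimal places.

26.546

The third angle is ∠C = 180° − ∠B − ∠A = 43.67°.
Law of sines: CB = BA·sin A/sin C ≈ 230.15.
Law of sines: AC = BA·sin B/sin C ≈ 82.224.
Area = ½·BA·CB·sin B ≈ 6533.4.
Semiperimeter s = (230.15+179.87+82.224)/2 = 246.12.
Inradius = area/s = 6533.4/246.12 ≈ 26.546.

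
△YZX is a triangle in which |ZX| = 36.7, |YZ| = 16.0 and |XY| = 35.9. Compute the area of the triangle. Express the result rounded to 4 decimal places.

Semiperimeter s = (36.7 + 35.9 + 16)/2 = 44.3.
Heron's formula: area = √(44.3·7.6·8.4·28.3) ≈ 282.91.

area ≈ 282.9056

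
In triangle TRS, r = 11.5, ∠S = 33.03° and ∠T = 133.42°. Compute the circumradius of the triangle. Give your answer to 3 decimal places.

The third angle is ∠R = 180° − ∠S − ∠T = 13.55°.
Law of sines: t = r·sin T/sin R ≈ 35.651.
Law of sines: s = r·sin S/sin R ≈ 26.754.
Circumradius = r/(2 sin R) ≈ 24.542.

24.542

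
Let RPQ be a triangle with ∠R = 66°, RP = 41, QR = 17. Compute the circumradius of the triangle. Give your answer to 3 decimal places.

By the law of cosines, PQ² = QR² + RP² − 2·QR·RP·cos R = 1403, so PQ ≈ 37.457.
Area = ½·QR·RP·sin R ≈ 318.37.
Circumradius = PQ/(2 sin R) ≈ 20.501.

20.501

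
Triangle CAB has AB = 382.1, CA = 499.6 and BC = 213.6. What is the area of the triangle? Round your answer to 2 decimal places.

38147.72

Semiperimeter s = (382.1 + 213.6 + 499.6)/2 = 547.65.
Heron's formula: area = √(547.65·165.55·334.05·48.05) ≈ 38148.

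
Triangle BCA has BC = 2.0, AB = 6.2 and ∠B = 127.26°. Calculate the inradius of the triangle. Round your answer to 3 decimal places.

By the law of cosines, CA² = AB² + BC² − 2·AB·BC·cos B = 57.455, so CA ≈ 7.5799.
Area = ½·AB·BC·sin B ≈ 4.9346.
Semiperimeter s = (7.5799+6.2+2)/2 = 7.8899.
Inradius = area/s = 4.9346/7.8899 ≈ 0.62542.

0.625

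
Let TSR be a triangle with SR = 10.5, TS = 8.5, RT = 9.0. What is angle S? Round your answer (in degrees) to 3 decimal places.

By the law of cosines, cos S = (TS² + SR² − RT²) / (2·TS·SR) ≈ 0.56863, so ∠S ≈ 55.35°.

55.345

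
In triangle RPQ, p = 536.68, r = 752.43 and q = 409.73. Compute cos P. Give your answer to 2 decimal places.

By the law of cosines, cos P = (q² + r² − p²) / (2·q·r) ≈ 0.72334, so ∠P ≈ 43.67°.

0.72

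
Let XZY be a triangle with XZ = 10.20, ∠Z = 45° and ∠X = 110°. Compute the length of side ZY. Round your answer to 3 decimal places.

22.680

The third angle is ∠Y = 180° − ∠X − ∠Z = 25.00°.
Law of sines: ZY = XZ·sin X/sin Y ≈ 22.68.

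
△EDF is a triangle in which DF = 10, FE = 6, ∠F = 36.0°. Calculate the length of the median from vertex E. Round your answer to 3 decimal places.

By the law of cosines, ED² = DF² + FE² − 2·DF·FE·cos F = 38.918, so ED ≈ 6.2384.
Median from E: ½√(2·FE² + 2·ED² − DF²) ≈ 3.5297.

m_E ≈ 3.530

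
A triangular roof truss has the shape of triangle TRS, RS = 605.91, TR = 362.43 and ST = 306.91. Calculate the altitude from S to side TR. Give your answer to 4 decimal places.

236.7381

Semiperimeter s = (605.91 + 306.91 + 362.43)/2 = 637.62.
Heron's formula: area = √(637.62·31.715·330.71·275.19) ≈ 42900.
The altitude from S has length 2·area/TR ≈ 236.74.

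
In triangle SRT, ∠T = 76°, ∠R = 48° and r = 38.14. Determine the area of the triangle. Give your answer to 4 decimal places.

787.2928

The third angle is ∠S = 180° − ∠R − ∠T = 56.00°.
Law of sines: s = r·sin S/sin R ≈ 42.548.
Law of sines: t = r·sin T/sin R ≈ 49.798.
Area = ½·r·s·sin T ≈ 787.29.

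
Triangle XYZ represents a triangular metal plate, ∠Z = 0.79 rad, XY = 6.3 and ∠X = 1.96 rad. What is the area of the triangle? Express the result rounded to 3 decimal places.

9.865

The third angle is ∠Y = π − ∠Z − ∠X = 0.392 rad.
Law of sines: YZ = XY·sin X/sin Z ≈ 8.2055.
Law of sines: ZX = XY·sin Y/sin Z ≈ 3.3849.
Area = ½·XY·YZ·sin Y ≈ 9.865.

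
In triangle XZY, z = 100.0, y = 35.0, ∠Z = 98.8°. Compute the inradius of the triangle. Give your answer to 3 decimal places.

13.693

Law of sines: sin Y = y·sin Z/z ≈ 0.34588.
Since z ≥ y, only the acute value applies: ∠Y ≈ 20.24°.
Then ∠X = 180° − ∠Z − ∠Y ≈ 60.96°.
Law of sines gives x = z·sin X/sin Z ≈ 88.473.
Area = ½·z·y·sin X ≈ 1530.1.
Semiperimeter s = (88.473+100+35)/2 = 111.74.
Inradius = area/s = 1530.1/111.74 ≈ 13.693.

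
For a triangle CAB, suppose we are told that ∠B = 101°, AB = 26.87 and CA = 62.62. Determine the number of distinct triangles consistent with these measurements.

1

AB·sin B = 26.87·sin(101°) ≈ 26.38.
Since ∠B is not acute, a triangle exists only if CA > AB; here CA > AB, so there is exactly one triangle.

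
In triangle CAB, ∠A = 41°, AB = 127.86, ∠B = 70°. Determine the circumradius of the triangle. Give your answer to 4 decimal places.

The third angle is ∠C = 180° − ∠A − ∠B = 69.00°.
Law of sines: BC = AB·sin A/sin C ≈ 89.852.
Law of sines: CA = AB·sin B/sin C ≈ 128.7.
Circumradius = AB/(2 sin C) ≈ 68.478.

68.4783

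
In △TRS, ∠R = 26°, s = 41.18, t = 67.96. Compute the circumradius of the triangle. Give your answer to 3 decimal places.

By the law of cosines, r² = s² + t² − 2·s·t·cos R = 1283.6, so r ≈ 35.828.
Area = ½·s·t·sin R ≈ 613.41.
Circumradius = r/(2 sin R) ≈ 40.865.

40.865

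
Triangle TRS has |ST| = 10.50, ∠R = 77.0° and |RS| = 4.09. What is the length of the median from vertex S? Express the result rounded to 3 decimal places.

Law of sines: sin T = |RS|·sin R/|ST| ≈ 0.37954.
Since |ST| ≥ |RS|, only the acute value applies: ∠T ≈ 22.31°.
Then ∠S = 180° − ∠R − ∠T ≈ 80.69°.
Law of sines gives |TR| = |ST|·sin S/sin R ≈ 10.634.
Median from S: ½√(2·|RS|² + 2·|ST|² − |TR|²) ≈ 5.9343.

m_S ≈ 5.934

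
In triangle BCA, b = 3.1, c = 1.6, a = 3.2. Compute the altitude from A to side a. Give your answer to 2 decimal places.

Semiperimeter s = (3.1 + 1.6 + 3.2)/2 = 3.95.
Heron's formula: area = √(3.95·0.85·2.35·0.75) ≈ 2.4326.
The altitude from A has length 2·area/a ≈ 1.5204.

1.52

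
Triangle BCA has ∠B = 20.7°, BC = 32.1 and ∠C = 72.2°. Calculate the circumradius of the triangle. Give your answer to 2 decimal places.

16.07

The third angle is ∠A = 180° − ∠B − ∠C = 87.10°.
Law of sines: CA = BC·sin B/sin A ≈ 11.361.
Law of sines: AB = BC·sin C/sin A ≈ 30.603.
Circumradius = BC/(2 sin A) ≈ 16.071.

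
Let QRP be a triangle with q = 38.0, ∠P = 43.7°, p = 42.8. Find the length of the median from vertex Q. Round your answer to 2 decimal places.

m_Q ≈ 49.32

Law of sines: sin Q = q·sin P/p ≈ 0.61340.
Since p ≥ q, only the acute value applies: ∠Q ≈ 37.84°.
Then ∠R = 180° − ∠P − ∠Q ≈ 98.46°.
Law of sines gives r = p·sin R/sin P ≈ 61.275.
Median from Q: ½√(2·r² + 2·p² − q²) ≈ 49.318.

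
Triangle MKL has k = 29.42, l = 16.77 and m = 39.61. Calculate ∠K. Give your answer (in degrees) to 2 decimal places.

By the law of cosines, cos K = (l² + m² − k²) / (2·l·m) ≈ 0.74116, so ∠K ≈ 42.17°.

∠K ≈ 42.17°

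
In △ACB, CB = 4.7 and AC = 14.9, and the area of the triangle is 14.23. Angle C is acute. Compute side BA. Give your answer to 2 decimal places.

10.78

From area = ½·AC·CB·sin C, we get sin C = 2·area/(AC·CB) ≈ 0.40640.
Taking the acute solution, ∠C ≈ 23.98°.
Law of cosines then gives BA ≈ 10.776.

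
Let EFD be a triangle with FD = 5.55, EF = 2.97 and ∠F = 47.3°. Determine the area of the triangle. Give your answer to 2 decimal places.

6.06

Area = ½·EF·FD·sin F ≈ 6.057.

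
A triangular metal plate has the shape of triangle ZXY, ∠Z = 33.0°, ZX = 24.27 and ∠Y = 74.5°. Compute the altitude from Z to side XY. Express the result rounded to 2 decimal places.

h_Z ≈ 23.15

The third angle is ∠X = 180° − ∠Y − ∠Z = 72.50°.
Law of sines: XY = ZX·sin Z/sin Y ≈ 13.717.
Law of sines: YZ = ZX·sin X/sin Y ≈ 24.02.
Area = ½·ZX·XY·sin X ≈ 158.75.
The altitude from Z has length 2·area/XY ≈ 23.147.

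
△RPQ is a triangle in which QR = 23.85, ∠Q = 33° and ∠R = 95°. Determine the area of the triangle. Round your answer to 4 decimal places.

195.8248

The third angle is ∠P = 180° − ∠Q − ∠R = 52.00°.
Law of sines: PQ = QR·sin R/sin P ≈ 30.151.
Law of sines: RP = QR·sin Q/sin P ≈ 16.484.
Area = ½·QR·PQ·sin Q ≈ 195.82.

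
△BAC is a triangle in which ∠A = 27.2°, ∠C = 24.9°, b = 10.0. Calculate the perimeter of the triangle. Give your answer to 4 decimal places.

21.1285

The third angle is ∠B = 180° − ∠A − ∠C = 127.90°.
Law of sines: a = b·sin A/sin B ≈ 5.7928.
Law of sines: c = b·sin C/sin B ≈ 5.3358.
Semiperimeter s = (10+5.7928+5.3358)/2 = 10.564.
Perimeter = 10 + 5.7928 + 5.3358 = 21.129.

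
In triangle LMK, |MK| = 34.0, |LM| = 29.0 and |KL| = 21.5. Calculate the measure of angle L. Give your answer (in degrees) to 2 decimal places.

∠L ≈ 83.22°

By the law of cosines, cos L = (|KL|² + |LM|² − |MK|²) / (2·|KL|·|LM|) ≈ 0.11808, so ∠L ≈ 83.22°.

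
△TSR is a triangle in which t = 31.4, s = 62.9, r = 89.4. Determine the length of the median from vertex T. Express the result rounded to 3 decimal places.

Median from T: ½√(2·s² + 2·r² − t²) ≈ 75.683.

m_T ≈ 75.683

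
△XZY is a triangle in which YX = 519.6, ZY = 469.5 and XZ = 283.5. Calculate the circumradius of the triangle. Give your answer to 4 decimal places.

261.5587

By the law of cosines, cos X = (YX² + XZ² − ZY²) / (2·YX·XZ) ≈ 0.44101, so ∠X ≈ 63.83°.
Circumradius = ZY/(2 sin X) ≈ 261.56.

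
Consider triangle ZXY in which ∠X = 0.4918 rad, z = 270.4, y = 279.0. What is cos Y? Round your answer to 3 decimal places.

By the law of cosines, x² = y² + z² − 2·y·z·cos X = 17956, so x ≈ 134.
Law of cosines again: cos Y = (z² + x² − y²)/(2·z·x) ≈ 0.18258, so ∠Y ≈ 1.3872 rad.

0.183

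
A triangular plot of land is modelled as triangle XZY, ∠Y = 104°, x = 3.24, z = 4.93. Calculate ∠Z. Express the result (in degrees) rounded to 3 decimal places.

By the law of cosines, y² = x² + z² − 2·x·z·cos Y = 42.531, so y ≈ 6.5216.
Law of cosines again: cos Z = (y² + x² − z²)/(2·y·x) ≈ 0.67969, so ∠Z ≈ 47.18°.

47.180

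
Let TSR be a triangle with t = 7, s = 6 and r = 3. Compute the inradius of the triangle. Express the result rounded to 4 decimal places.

Semiperimeter p = (7 + 6 + 3)/2 = 8.
Heron's formula: area = √(8·1·2·5) ≈ 8.9443.
Inradius = area/p = 8.9443/8 ≈ 1.118.

1.1180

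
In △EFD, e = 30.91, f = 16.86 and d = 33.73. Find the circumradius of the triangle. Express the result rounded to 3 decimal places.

By the law of cosines, cos E = (f² + d² − e²) / (2·f·d) ≈ 0.41019, so ∠E ≈ 65.78°.
Circumradius = e/(2 sin E) ≈ 16.946.

16.946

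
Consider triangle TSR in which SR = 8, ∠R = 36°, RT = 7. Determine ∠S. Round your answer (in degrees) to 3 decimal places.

By the law of cosines, TS² = SR² + RT² − 2·SR·RT·cos R = 22.39, so TS ≈ 4.7318.
Law of cosines again: cos S = (TS² + SR² − RT²)/(2·TS·SR) ≈ 0.49387, so ∠S ≈ 60.41°.

∠S ≈ 60.405°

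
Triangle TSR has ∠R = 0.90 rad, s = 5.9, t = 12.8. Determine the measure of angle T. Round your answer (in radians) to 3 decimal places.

By the law of cosines, r² = t² + s² − 2·t·s·cos R = 104.76, so r ≈ 10.235.
Law of cosines again: cos T = (s² + r² − t²)/(2·s·r) ≈ -0.20093, so ∠T ≈ 1.773 rad.

∠T ≈ 1.773 rad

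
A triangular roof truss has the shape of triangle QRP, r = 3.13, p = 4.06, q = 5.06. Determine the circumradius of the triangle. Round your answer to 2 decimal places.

By the law of cosines, cos Q = (r² + p² − q²) / (2·r·p) ≈ 0.02663, so ∠Q ≈ 88.47°.
Circumradius = q/(2 sin Q) ≈ 2.5309.

2.53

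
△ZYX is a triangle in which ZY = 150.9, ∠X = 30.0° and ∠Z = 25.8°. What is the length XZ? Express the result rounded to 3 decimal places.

The third angle is ∠Y = 180° − ∠X − ∠Z = 124.20°.
Law of sines: XZ = ZY·sin Y/sin X ≈ 249.61.

249.613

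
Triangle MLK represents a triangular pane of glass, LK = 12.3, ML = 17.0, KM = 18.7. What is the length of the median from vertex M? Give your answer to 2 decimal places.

Median from M: ½√(2·KM² + 2·ML² − LK²) ≈ 16.779.

m_M ≈ 16.78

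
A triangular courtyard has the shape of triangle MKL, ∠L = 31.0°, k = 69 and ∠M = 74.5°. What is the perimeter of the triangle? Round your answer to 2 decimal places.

perimeter ≈ 174.88

The third angle is ∠K = 180° − ∠L − ∠M = 74.50°.
Law of sines: m = k·sin M/sin K ≈ 69.
Law of sines: l = k·sin L/sin K ≈ 36.879.
Semiperimeter s = (69+69+36.879)/2 = 87.439.
Perimeter = 69 + 69 + 36.879 = 174.88.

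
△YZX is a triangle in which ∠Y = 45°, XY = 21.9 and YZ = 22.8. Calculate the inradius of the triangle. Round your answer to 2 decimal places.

By the law of cosines, ZX² = XY² + YZ² − 2·XY·YZ·cos Y = 293.3, so ZX ≈ 17.126.
Area = ½·XY·YZ·sin Y ≈ 176.54.
Semiperimeter s = (17.126+21.9+22.8)/2 = 30.913.
Inradius = area/s = 176.54/30.913 ≈ 5.7107.

r ≈ 5.71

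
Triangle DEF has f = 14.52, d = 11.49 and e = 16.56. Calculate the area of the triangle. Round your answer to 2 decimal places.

Semiperimeter s = (11.49 + 16.56 + 14.52)/2 = 21.285.
Heron's formula: area = √(21.285·9.795·4.725·6.765) ≈ 81.635.

area ≈ 81.63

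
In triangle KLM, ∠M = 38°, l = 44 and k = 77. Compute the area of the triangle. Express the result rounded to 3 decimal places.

area ≈ 1042.931

Area = ½·k·l·sin M ≈ 1042.9.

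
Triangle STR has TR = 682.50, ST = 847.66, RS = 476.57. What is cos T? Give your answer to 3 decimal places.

cos T ≈ 0.827

By the law of cosines, cos T = (ST² + TR² − RS²) / (2·ST·TR) ≈ 0.82728, so ∠T ≈ 34.18°.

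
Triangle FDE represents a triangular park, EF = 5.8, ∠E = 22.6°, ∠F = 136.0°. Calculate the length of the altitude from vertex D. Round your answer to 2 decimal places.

h_D ≈ 4.24

The third angle is ∠D = 180° − ∠E − ∠F = 21.40°.
Law of sines: DE = EF·sin F/sin D ≈ 11.042.
Law of sines: FD = EF·sin E/sin D ≈ 6.1087.
Area = ½·EF·DE·sin E ≈ 12.306.
The altitude from D has length 2·area/EF ≈ 4.2434.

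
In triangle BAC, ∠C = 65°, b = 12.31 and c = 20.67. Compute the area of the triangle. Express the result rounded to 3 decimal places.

Law of sines: sin B = b·sin C/c ≈ 0.53975.
Since c ≥ b, only the acute value applies: ∠B ≈ 32.67°.
Then ∠A = 180° − ∠C − ∠B ≈ 82.33°.
Law of sines gives a = c·sin A/sin C ≈ 22.603.
Area = ½·c·b·sin A ≈ 126.09.

126.087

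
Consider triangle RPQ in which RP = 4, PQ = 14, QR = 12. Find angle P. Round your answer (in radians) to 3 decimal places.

∠P ≈ 0.918 rad

By the law of cosines, cos P = (RP² + PQ² − QR²) / (2·RP·PQ) ≈ 0.60714, so ∠P ≈ 0.918 rad.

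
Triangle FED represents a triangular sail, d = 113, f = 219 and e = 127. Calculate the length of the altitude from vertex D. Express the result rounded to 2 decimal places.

Semiperimeter s = (219 + 127 + 113)/2 = 229.5.
Heron's formula: area = √(229.5·10.5·102.5·116.5) ≈ 5364.3.
The altitude from D has length 2·area/d ≈ 94.943.

94.94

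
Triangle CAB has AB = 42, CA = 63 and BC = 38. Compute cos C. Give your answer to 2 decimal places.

By the law of cosines, cos C = (BC² + CA² − AB²) / (2·BC·CA) ≈ 0.76211, so ∠C ≈ 40.35°.

0.76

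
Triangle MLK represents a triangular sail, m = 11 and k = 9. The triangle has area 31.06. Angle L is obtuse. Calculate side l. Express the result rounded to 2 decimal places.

18.87

From area = ½·k·m·sin L, we get sin L = 2·area/(k·m) ≈ 0.62747.
Taking the obtuse solution, ∠L ≈ 141.14°.
Law of cosines then gives l ≈ 18.872.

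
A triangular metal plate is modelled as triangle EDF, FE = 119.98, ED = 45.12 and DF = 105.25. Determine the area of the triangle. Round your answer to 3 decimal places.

area ≈ 2352.716

Semiperimeter s = (105.25 + 119.98 + 45.12)/2 = 135.18.
Heron's formula: area = √(135.18·29.925·15.195·90.055) ≈ 2352.7.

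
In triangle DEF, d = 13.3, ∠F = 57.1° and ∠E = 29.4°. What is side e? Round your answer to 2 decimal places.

The third angle is ∠D = 180° − ∠E − ∠F = 93.50°.
Law of sines: e = d·sin E/sin D ≈ 6.5412.

6.54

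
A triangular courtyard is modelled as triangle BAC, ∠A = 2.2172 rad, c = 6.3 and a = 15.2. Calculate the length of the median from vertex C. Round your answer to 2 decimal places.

m_C ≈ 12.70

Law of sines: sin C = c·sin A/a ≈ 0.33086.
Since a ≥ c, only the acute value applies: ∠C ≈ 0.3372 rad.
Then ∠B = π − ∠A − ∠C ≈ 0.5872 rad.
Law of sines gives b = a·sin B/sin A ≈ 10.549.
Median from C: ½√(2·b² + 2·a² − c²) ≈ 12.698.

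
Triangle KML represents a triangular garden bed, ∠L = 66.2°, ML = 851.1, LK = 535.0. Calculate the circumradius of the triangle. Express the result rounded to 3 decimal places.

By the law of cosines, KM² = ML² + LK² − 2·ML·LK·cos L = 6.431e+05, so KM ≈ 801.93.
Area = ½·ML·LK·sin L ≈ 2.0831e+05.
Circumradius = KM/(2 sin L) ≈ 438.23.

R ≈ 438.234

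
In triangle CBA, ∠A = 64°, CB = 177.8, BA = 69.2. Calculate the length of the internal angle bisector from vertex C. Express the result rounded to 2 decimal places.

t_C ≈ 183.89

Law of sines: sin C = BA·sin A/CB ≈ 0.34981.
Since CB ≥ BA, only the acute value applies: ∠C ≈ 20.48°.
Then ∠B = 180° − ∠A − ∠C ≈ 95.52°.
Law of sines gives AC = CB·sin B/sin A ≈ 196.9.
The bisector from C has length 2·AC·CB·cos(∠C/2)/(AC+CB) ≈ 183.89.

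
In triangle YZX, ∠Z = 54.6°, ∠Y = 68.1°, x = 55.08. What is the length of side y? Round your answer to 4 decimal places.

60.7303

The third angle is ∠X = 180° − ∠Y − ∠Z = 57.30°.
Law of sines: y = x·sin Y/sin X ≈ 60.73.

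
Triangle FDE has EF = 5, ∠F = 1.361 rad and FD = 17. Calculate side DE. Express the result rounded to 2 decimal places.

By the law of cosines, DE² = EF² + FD² − 2·EF·FD·cos F = 278.6, so DE ≈ 16.691.

16.69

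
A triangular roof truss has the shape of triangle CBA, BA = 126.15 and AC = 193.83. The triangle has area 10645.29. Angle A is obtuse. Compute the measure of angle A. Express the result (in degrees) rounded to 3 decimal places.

119.457

From area = ½·BA·AC·sin A, we get sin A = 2·area/(BA·AC) ≈ 0.87072.
Taking the obtuse solution, ∠A ≈ 119.46°.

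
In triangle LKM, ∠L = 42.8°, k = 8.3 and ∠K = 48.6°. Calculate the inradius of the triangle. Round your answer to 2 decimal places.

r ≈ 2.32

The third angle is ∠M = 180° − ∠L − ∠K = 88.60°.
Law of sines: l = k·sin L/sin K ≈ 7.518.
Law of sines: m = k·sin M/sin K ≈ 11.062.
Area = ½·k·l·sin M ≈ 31.191.
Semiperimeter s = (7.518+8.3+11.062)/2 = 13.44.
Inradius = area/s = 31.191/13.44 ≈ 2.3207.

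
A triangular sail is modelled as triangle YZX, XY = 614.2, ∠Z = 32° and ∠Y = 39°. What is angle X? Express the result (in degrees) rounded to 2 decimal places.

109.00

The third angle is ∠X = 180° − ∠Y − ∠Z = 109.00°.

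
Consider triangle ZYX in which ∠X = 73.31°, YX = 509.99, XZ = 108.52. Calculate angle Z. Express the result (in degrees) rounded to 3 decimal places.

By the law of cosines, ZY² = YX² + XZ² − 2·YX·XZ·cos X = 2.4008e+05, so ZY ≈ 489.98.
Law of cosines again: cos Z = (XZ² + ZY² − YX²)/(2·XZ·ZY) ≈ -0.07744, so ∠Z ≈ 94.44°.

∠Z ≈ 94.442°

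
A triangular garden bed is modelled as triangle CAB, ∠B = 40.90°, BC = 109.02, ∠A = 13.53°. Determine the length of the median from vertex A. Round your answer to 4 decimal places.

m_A ≈ 339.7157

The third angle is ∠C = 180° − ∠A − ∠B = 125.57°.
Law of sines: AB = BC·sin C/sin A ≈ 379.04.
Law of sines: CA = BC·sin B/sin A ≈ 305.1.
Median from A: ½√(2·CA² + 2·AB² − BC²) ≈ 339.72.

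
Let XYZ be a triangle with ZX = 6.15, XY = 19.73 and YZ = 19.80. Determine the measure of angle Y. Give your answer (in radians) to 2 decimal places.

By the law of cosines, cos Y = (XY² + YZ² − ZX²) / (2·XY·YZ) ≈ 0.95160, so ∠Y ≈ 0.3124 rad.

0.31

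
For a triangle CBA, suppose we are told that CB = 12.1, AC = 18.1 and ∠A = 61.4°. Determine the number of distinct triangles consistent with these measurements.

0

AC·sin A = 18.1·sin(61.4°) ≈ 15.89.
Since CB = 12.1 < 15.89 = AC sin A, no triangle exists.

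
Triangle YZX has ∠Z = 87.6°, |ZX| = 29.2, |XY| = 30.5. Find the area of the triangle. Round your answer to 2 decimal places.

area ≈ 147.58

Law of sines: sin Y = |ZX|·sin Z/|XY| ≈ 0.95654.
Since |XY| ≥ |ZX|, only the acute value applies: ∠Y ≈ 73.05°.
Then ∠X = 180° − ∠Z − ∠Y ≈ 19.35°.
Law of sines gives |YZ| = |XY|·sin X/sin Z ≈ 10.117.
Area = ½·|XY|·|ZX|·sin X ≈ 147.58.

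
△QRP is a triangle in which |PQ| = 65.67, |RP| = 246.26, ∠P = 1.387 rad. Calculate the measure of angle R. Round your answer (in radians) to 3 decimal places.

0.269

By the law of cosines, |QR|² = |RP|² + |PQ|² − 2·|RP|·|PQ|·cos P = 59045, so |QR| ≈ 242.99.
Law of cosines again: cos R = (|QR|² + |RP|² − |PQ|²)/(2·|QR|·|RP|) ≈ 0.96405, so ∠R ≈ 0.269 rad.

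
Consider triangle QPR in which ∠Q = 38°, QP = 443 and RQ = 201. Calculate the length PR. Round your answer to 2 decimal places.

310.35

By the law of cosines, PR² = RQ² + QP² − 2·RQ·QP·cos Q = 96316, so PR ≈ 310.35.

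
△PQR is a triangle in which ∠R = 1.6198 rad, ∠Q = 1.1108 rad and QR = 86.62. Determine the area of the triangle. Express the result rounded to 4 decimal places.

The third angle is ∠P = π − ∠Q − ∠R = 0.4110 rad.
Law of sines: RP = QR·sin Q/sin P ≈ 194.27.
Law of sines: PQ = QR·sin R/sin P ≈ 216.55.
Area = ½·QR·RP·sin R ≈ 8403.9.

8403.9015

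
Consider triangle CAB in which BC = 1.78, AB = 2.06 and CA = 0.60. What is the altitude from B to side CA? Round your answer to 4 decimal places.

h_B ≈ 1.6773

Semiperimeter s = (2.06 + 1.78 + 0.6)/2 = 2.22.
Heron's formula: area = √(2.22·0.16·0.44·1.62) ≈ 0.50318.
The altitude from B has length 2·area/CA ≈ 1.6773.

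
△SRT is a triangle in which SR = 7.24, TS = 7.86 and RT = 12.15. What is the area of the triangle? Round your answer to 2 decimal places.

27.20

Semiperimeter s = (12.15 + 7.86 + 7.24)/2 = 13.625.
Heron's formula: area = √(13.625·1.475·5.765·6.385) ≈ 27.198.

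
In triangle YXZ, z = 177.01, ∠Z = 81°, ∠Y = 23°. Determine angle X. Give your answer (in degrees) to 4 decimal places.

76.0000

The third angle is ∠X = 180° − ∠Z − ∠Y = 76.00°.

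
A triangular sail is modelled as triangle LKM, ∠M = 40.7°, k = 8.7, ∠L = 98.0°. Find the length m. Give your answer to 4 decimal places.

The third angle is ∠K = 180° − ∠M − ∠L = 41.30°.
Law of sines: m = k·sin M/sin K ≈ 8.5958.

8.5958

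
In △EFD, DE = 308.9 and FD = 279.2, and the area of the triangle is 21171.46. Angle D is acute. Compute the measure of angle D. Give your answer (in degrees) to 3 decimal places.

∠D ≈ 29.404°

From area = ½·FD·DE·sin D, we get sin D = 2·area/(FD·DE) ≈ 0.49096.
Taking the acute solution, ∠D ≈ 29.40°.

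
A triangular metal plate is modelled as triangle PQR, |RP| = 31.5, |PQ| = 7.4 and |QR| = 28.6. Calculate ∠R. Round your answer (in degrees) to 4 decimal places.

13.0240

By the law of cosines, cos R = (|QR|² + |RP|² − |PQ|²) / (2·|QR|·|RP|) ≈ 0.97428, so ∠R ≈ 13.02°.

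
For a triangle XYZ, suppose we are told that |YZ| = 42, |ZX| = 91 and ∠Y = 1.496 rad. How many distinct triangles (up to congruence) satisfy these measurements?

1

|YZ|·sin Y = 42·sin(1.496 rad) ≈ 41.88.
Since |ZX| ≥ |YZ|, exactly one triangle exists.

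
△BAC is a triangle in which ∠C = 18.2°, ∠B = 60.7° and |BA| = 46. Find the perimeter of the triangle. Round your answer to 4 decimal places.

The third angle is ∠A = 180° − ∠C − ∠B = 101.10°.
Law of sines: |AC| = |BA|·sin B/sin C ≈ 128.44.
Law of sines: |CB| = |BA|·sin A/sin C ≈ 144.52.
Semiperimeter s = (128.44+144.52+46)/2 = 159.48.
Perimeter = 128.44 + 144.52 + 46 = 318.96.

318.9591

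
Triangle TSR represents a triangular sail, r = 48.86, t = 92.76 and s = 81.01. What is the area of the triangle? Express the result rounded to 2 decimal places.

Semiperimeter p = (92.76 + 81.01 + 48.86)/2 = 111.31.
Heron's formula: area = √(111.31·18.555·30.305·62.455) ≈ 1977.2.

1977.19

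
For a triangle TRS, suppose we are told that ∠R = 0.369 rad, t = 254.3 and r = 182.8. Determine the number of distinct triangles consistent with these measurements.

2

t·sin R = 254.3·sin(0.369 rad) ≈ 91.72.
Since t sin R < r < t (91.72 < 182.8 < 254.3), two triangles exist.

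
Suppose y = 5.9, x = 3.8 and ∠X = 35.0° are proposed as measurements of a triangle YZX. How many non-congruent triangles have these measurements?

y·sin X = 5.9·sin(35.0°) ≈ 3.384.
Since y sin X < x < y (3.384 < 3.8 < 5.9), two triangles exist.

2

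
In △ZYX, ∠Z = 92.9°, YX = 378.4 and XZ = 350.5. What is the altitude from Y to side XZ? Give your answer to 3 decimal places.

Law of sines: sin Y = XZ·sin Z/YX ≈ 0.92508.
Since YX ≥ XZ, only the acute value applies: ∠Y ≈ 67.68°.
Then ∠X = 180° − ∠Z − ∠Y ≈ 19.42°.
Law of sines gives ZY = YX·sin X/sin Z ≈ 125.97.
Area = ½·YX·XZ·sin X ≈ 22048.
The altitude from Y has length 2·area/XZ ≈ 125.81.

h_Y ≈ 125.810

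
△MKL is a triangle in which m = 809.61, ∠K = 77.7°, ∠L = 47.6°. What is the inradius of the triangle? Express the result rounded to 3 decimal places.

The third angle is ∠M = 180° − ∠K − ∠L = 54.70°.
Law of sines: k = m·sin K/sin M ≈ 969.23.
Law of sines: l = m·sin L/sin M ≈ 732.55.
Area = ½·m·k·sin L ≈ 2.8973e+05.
Semiperimeter s = (809.61+969.23+732.55)/2 = 1255.7.
Inradius = area/s = 2.8973e+05/1255.7 ≈ 230.73.

r ≈ 230.735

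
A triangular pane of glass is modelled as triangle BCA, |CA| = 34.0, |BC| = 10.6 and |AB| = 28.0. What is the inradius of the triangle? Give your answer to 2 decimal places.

3.68

Semiperimeter s = (34 + 28 + 10.6)/2 = 36.3.
Heron's formula: area = √(36.3·2.3·8.3·25.7) ≈ 133.45.
Inradius = area/s = 133.45/36.3 ≈ 3.6763.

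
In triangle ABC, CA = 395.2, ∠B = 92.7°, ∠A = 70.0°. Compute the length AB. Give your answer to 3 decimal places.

The third angle is ∠C = 180° − ∠A − ∠B = 17.30°.
Law of sines: AB = CA·sin C/sin B ≈ 117.65.

117.653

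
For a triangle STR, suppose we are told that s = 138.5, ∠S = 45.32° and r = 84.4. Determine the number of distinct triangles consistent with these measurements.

1

r·sin S = 84.4·sin(45.32°) ≈ 60.01.
Since s ≥ r, exactly one triangle exists.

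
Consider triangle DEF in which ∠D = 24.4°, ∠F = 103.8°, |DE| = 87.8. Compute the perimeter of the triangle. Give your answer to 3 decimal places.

The third angle is ∠E = 180° − ∠F − ∠D = 51.80°.
Law of sines: |EF| = |DE|·sin D/sin F ≈ 37.349.
Law of sines: |FD| = |DE|·sin E/sin F ≈ 71.049.
Semiperimeter s = (37.349+71.049+87.8)/2 = 98.099.
Perimeter = 37.349 + 71.049 + 87.8 = 196.2.

perimeter ≈ 196.198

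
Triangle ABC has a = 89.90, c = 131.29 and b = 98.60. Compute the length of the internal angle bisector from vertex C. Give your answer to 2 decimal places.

By the law of cosines, cos C = (a² + b² − c²) / (2·a·b) ≈ 0.03198, so ∠C ≈ 88.17°.
The bisector from C has length 2·a·b·cos(∠C/2)/(a+b) ≈ 67.558.

67.56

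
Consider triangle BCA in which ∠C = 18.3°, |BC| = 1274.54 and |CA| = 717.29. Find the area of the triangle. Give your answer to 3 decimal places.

area ≈ 143528.275

Area = ½·|BC|·|CA|·sin C ≈ 1.4353e+05.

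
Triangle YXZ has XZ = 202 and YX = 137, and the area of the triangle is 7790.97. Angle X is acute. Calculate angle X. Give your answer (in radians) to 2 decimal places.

From area = ½·YX·XZ·sin X, we get sin X = 2·area/(YX·XZ) ≈ 0.56305.
Taking the acute solution, ∠X ≈ 0.598 rad.

∠X ≈ 0.60 rad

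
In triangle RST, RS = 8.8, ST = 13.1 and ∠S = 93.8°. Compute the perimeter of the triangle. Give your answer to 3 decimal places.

By the law of cosines, TR² = RS² + ST² − 2·RS·ST·cos S = 264.33, so TR ≈ 16.258.
Semiperimeter s = (13.1+16.258+8.8)/2 = 19.079.
Perimeter = 13.1 + 16.258 + 8.8 = 38.158.

38.158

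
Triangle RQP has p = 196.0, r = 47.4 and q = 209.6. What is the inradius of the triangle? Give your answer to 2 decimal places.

20.19

Semiperimeter s = (47.4 + 209.6 + 196)/2 = 226.5.
Heron's formula: area = √(226.5·179.1·16.9·30.5) ≈ 4572.7.
Inradius = area/s = 4572.7/226.5 ≈ 20.189.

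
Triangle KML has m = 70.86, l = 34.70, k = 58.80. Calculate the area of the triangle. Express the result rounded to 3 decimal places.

area ≈ 1016.211

Semiperimeter s = (58.8 + 70.86 + 34.7)/2 = 82.18.
Heron's formula: area = √(82.18·23.38·11.32·47.48) ≈ 1016.2.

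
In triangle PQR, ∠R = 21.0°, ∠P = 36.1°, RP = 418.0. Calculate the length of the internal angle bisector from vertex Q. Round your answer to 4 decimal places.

t_Q ≈ 106.0387

The third angle is ∠Q = 180° − ∠R − ∠P = 122.90°.
Law of sines: QR = RP·sin P/sin Q ≈ 293.33.
Law of sines: PQ = RP·sin R/sin Q ≈ 178.41.
The bisector from Q has length 2·PQ·QR·cos(∠Q/2)/(PQ+QR) ≈ 106.04.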